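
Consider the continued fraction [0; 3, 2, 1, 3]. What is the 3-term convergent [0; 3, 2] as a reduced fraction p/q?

Starting at the tail and folding back:
Start with 2.
3 + 1/(2/1) = 3 + 1/2 = 7/2
0 + 1/(7/2) = 0 + 2/7 = 2/7

2/7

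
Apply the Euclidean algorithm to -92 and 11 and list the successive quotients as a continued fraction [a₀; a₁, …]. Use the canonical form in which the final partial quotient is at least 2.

Apply division with remainder until the remainder is 0:
-92 = -9·11 + 7, so a_0 = -9
11 = 1·7 + 4, so a_1 = 1
7 = 1·4 + 3, so a_2 = 1
4 = 1·3 + 1, so a_3 = 1
3 = 3·1 + 0, so a_4 = 3

[-9; 1, 1, 1, 3]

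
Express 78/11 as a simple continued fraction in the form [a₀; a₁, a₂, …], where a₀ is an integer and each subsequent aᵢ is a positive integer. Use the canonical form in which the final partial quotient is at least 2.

⌊78/11⌋ = 7, remainder 1
⌊11/1⌋ = 11, remainder 0

[7; 11]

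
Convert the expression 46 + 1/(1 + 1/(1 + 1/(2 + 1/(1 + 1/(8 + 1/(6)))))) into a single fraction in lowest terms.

Compute successive convergents:
a_0 = 46: 46/1
a_1 = 1: 47/1
a_2 = 1: 93/2
a_3 = 2: 233/5
a_4 = 1: 326/7
a_5 = 8: 2841/61
a_6 = 6: 17372/373

17372/373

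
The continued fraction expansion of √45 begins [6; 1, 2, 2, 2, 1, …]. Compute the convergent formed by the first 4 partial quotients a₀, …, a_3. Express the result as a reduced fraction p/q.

47/7

Start with 2.
2 + 1/(2/1) = 2 + 1/2 = 5/2
1 + 1/(5/2) = 1 + 2/5 = 7/5
6 + 1/(7/5) = 6 + 5/7 = 47/7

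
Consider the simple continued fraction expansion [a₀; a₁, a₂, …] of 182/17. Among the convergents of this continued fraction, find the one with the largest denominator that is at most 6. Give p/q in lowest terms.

32/3

a_0 = 10: 10/1  (≤ bound)
a_1 = 1: 11/1  (≤ bound)
a_2 = 2: 32/3  (≤ bound)
a_3 = 2: 75/7  (> 6, stop)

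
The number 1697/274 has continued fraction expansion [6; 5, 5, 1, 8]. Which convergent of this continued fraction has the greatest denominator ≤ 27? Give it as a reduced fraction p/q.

List convergents until the denominator exceeds the bound:
a_0 = 6: 6/1  (≤ bound)
a_1 = 5: 31/5  (≤ bound)
a_2 = 5: 161/26  (≤ bound)
a_3 = 1: 192/31  (> 27, stop)

161/26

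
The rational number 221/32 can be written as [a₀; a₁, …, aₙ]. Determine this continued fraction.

Repeatedly divide and take the remainder:
221 ÷ 32 → quotient 6, remainder 29
32 ÷ 29 → quotient 1, remainder 3
29 ÷ 3 → quotient 9, remainder 2
3 ÷ 2 → quotient 1, remainder 1
2 ÷ 1 → quotient 2, remainder 0

[6; 1, 9, 1, 2]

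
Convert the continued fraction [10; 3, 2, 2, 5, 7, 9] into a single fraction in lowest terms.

a_0 = 10: 10/1
a_1 = 3: 31/3
a_2 = 2: 72/7
a_3 = 2: 175/17
a_4 = 5: 947/92
a_5 = 7: 6804/661
a_6 = 9: 62183/6041

62183/6041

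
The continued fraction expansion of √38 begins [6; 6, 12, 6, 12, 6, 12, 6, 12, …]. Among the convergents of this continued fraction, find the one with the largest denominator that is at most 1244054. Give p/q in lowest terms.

a_0 = 6: 6/1  (≤ bound)
a_1 = 6: 37/6  (≤ bound)
a_2 = 12: 450/73  (≤ bound)
a_3 = 6: 2737/444  (≤ bound)
a_4 = 12: 33294/5401  (≤ bound)
a_5 = 6: 202501/32850  (≤ bound)
a_6 = 12: 2463306/399601  (≤ bound)
a_7 = 6: 14982337/2430456  (> 1244054, stop)

2463306/399601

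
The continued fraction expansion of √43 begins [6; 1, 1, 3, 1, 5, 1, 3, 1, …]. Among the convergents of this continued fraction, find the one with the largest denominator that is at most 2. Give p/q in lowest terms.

13/2

a_0 = 6: 6/1  (≤ bound)
a_1 = 1: 7/1  (≤ bound)
a_2 = 1: 13/2  (≤ bound)
a_3 = 3: 46/7  (> 2, stop)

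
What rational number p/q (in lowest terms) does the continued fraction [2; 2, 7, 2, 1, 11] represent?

Start with 11.
1 + 1/(11/1) = 1 + 1/11 = 12/11
2 + 1/(12/11) = 2 + 11/12 = 35/12
7 + 1/(35/12) = 7 + 12/35 = 257/35
2 + 1/(257/35) = 2 + 35/257 = 549/257
2 + 1/(549/257) = 2 + 257/549 = 1355/549

1355/549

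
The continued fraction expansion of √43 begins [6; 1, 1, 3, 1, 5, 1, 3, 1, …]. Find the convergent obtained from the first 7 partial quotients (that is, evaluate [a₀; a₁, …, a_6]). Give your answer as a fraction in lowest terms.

400/61

Build up convergents one term at a time:
a_0 = 6: 6/1
a_1 = 1: 7/1
a_2 = 1: 13/2
a_3 = 3: 46/7
a_4 = 1: 59/9
a_5 = 5: 341/52
a_6 = 1: 400/61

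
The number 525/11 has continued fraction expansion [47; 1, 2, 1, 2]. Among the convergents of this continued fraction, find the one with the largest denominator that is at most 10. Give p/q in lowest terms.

a_0 = 47: 47/1  (≤ bound)
a_1 = 1: 48/1  (≤ bound)
a_2 = 2: 143/3  (≤ bound)
a_3 = 1: 191/4  (≤ bound)
a_4 = 2: 525/11  (> 10, stop)

191/4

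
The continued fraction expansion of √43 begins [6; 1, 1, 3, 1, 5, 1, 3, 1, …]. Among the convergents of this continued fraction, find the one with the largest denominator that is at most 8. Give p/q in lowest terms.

46/7

List convergents until the denominator exceeds the bound:
a_0 = 6: 6/1  (≤ bound)
a_1 = 1: 7/1  (≤ bound)
a_2 = 1: 13/2  (≤ bound)
a_3 = 3: 46/7  (≤ bound)
a_4 = 1: 59/9  (> 8, stop)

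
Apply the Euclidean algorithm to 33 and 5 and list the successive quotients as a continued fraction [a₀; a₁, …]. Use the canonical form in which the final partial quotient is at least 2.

[6; 1, 1, 2]

Repeatedly divide and take the remainder:
⌊33/5⌋ = 6, remainder 3
⌊5/3⌋ = 1, remainder 2
⌊3/2⌋ = 1, remainder 1
⌊2/1⌋ = 2, remainder 0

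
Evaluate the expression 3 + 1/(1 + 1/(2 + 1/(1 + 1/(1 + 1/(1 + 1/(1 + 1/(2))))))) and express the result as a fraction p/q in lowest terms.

175/47

a_0 = 3: 3/1
a_1 = 1: 4/1
a_2 = 2: 11/3
a_3 = 1: 15/4
a_4 = 1: 26/7
a_5 = 1: 41/11
a_6 = 1: 67/18
a_7 = 2: 175/47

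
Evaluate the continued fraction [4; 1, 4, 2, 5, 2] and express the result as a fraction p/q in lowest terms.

Start with 2.
5 + 1/(2/1) = 5 + 1/2 = 11/2
2 + 1/(11/2) = 2 + 2/11 = 24/11
4 + 1/(24/11) = 4 + 11/24 = 107/24
1 + 1/(107/24) = 1 + 24/107 = 131/107
4 + 1/(131/107) = 4 + 107/131 = 631/131

631/131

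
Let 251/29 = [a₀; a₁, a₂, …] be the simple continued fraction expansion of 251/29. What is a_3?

Apply division with remainder until the remainder is 0:
251 = 8·29 + 19, so a_0 = 8
29 = 1·19 + 10, so a_1 = 1
19 = 1·10 + 9, so a_2 = 1
10 = 1·9 + 1, so a_3 = 1

1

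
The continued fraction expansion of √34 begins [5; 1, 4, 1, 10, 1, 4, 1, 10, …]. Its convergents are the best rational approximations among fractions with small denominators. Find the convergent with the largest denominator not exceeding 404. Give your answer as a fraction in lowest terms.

a_0 = 5: 5/1  (≤ bound)
a_1 = 1: 6/1  (≤ bound)
a_2 = 4: 29/5  (≤ bound)
a_3 = 1: 35/6  (≤ bound)
a_4 = 10: 379/65  (≤ bound)
a_5 = 1: 414/71  (≤ bound)
a_6 = 4: 2035/349  (≤ bound)
a_7 = 1: 2449/420  (> 404, stop)

2035/349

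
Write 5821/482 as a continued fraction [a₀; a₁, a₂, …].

5821 = 12·482 + 37, so a_0 = 12
482 = 13·37 + 1, so a_1 = 13
37 = 37·1 + 0, so a_2 = 37

[12; 13, 37]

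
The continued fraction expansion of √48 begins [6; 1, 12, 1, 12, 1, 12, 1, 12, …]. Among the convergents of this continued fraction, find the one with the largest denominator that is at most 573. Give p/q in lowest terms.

1351/195

List convergents until the denominator exceeds the bound:
a_0 = 6: 6/1  (≤ bound)
a_1 = 1: 7/1  (≤ bound)
a_2 = 12: 90/13  (≤ bound)
a_3 = 1: 97/14  (≤ bound)
a_4 = 12: 1254/181  (≤ bound)
a_5 = 1: 1351/195  (≤ bound)
a_6 = 12: 17466/2521  (> 573, stop)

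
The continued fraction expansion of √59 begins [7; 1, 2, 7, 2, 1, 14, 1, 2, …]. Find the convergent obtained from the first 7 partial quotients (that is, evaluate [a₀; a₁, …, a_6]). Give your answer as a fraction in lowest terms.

7781/1013

Start with 14.
1 + 1/(14/1) = 1 + 1/14 = 15/14
2 + 1/(15/14) = 2 + 14/15 = 44/15
7 + 1/(44/15) = 7 + 15/44 = 323/44
2 + 1/(323/44) = 2 + 44/323 = 690/323
1 + 1/(690/323) = 1 + 323/690 = 1013/690
7 + 1/(1013/690) = 7 + 690/1013 = 7781/1013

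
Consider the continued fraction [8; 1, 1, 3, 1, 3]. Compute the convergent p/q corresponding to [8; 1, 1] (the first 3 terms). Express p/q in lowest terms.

17/2

Use the convergent recurrence hₖ = aₖ·hₖ₋₁ + hₖ₋₂ (and likewise for the denominators kₖ):
a_0 = 8: 8/1
a_1 = 1: 9/1
a_2 = 1: 17/2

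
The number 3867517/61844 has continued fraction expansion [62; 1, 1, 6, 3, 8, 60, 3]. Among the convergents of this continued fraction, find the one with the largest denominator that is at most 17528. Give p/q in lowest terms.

a_0 = 62: 62/1  (≤ bound)
a_1 = 1: 63/1  (≤ bound)
a_2 = 1: 125/2  (≤ bound)
a_3 = 6: 813/13  (≤ bound)
a_4 = 3: 2564/41  (≤ bound)
a_5 = 8: 21325/341  (≤ bound)
a_6 = 60: 1282064/20501  (> 17528, stop)

21325/341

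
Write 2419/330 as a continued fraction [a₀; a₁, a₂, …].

2419 = 7·330 + 109, so a_0 = 7
330 = 3·109 + 3, so a_1 = 3
109 = 36·3 + 1, so a_2 = 36
3 = 3·1 + 0, so a_3 = 3

[7; 3, 36, 3]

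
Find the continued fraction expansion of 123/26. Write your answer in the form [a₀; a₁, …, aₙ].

[4; 1, 2, 1, 2, 2]

Apply division with remainder until the remainder is 0:
123 ÷ 26 → quotient 4, remainder 19
26 ÷ 19 → quotient 1, remainder 7
19 ÷ 7 → quotient 2, remainder 5
7 ÷ 5 → quotient 1, remainder 2
5 ÷ 2 → quotient 2, remainder 1
2 ÷ 1 → quotient 2, remainder 0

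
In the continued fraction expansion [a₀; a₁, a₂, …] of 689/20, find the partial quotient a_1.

2

Repeatedly divide and take the remainder:
689 ÷ 20 → quotient 34, remainder 9
20 ÷ 9 → quotient 2, remainder 2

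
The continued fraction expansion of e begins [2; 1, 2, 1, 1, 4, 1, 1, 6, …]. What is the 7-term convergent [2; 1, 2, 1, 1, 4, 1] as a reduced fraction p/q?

Work from the innermost term outward:
Start with 1.
4 + 1/(1/1) = 4 + 1/1 = 5/1
1 + 1/(5/1) = 1 + 1/5 = 6/5
1 + 1/(6/5) = 1 + 5/6 = 11/6
2 + 1/(11/6) = 2 + 6/11 = 28/11
1 + 1/(28/11) = 1 + 11/28 = 39/28
2 + 1/(39/28) = 2 + 28/39 = 106/39

106/39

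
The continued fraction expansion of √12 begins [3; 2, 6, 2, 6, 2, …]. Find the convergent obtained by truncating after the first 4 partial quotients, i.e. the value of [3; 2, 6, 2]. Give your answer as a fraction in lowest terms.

Start with 2.
6 + 1/(2/1) = 6 + 1/2 = 13/2
2 + 1/(13/2) = 2 + 2/13 = 28/13
3 + 1/(28/13) = 3 + 13/28 = 97/28

97/28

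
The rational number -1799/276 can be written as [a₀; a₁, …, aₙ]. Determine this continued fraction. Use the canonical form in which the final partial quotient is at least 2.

[-7; 2, 13, 3, 3]

⌊-1799/276⌋ = -7, remainder 133
⌊276/133⌋ = 2, remainder 10
⌊133/10⌋ = 13, remainder 3
⌊10/3⌋ = 3, remainder 1
⌊3/1⌋ = 3, remainder 0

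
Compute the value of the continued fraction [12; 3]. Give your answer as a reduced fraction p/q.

37/3

Use the convergent recurrence hₖ = aₖ·hₖ₋₁ + hₖ₋₂ (and likewise for the denominators kₖ):
a_0 = 12: 12/1
a_1 = 3: 37/3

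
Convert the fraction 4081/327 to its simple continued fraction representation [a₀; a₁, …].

[12; 2, 12, 13]

⌊4081/327⌋ = 12, remainder 157
⌊327/157⌋ = 2, remainder 13
⌊157/13⌋ = 12, remainder 1
⌊13/1⌋ = 13, remainder 0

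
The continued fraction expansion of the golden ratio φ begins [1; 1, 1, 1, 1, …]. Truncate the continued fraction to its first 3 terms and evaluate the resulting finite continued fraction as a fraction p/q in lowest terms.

3/2

Start with 1.
1 + 1/(1/1) = 1 + 1/1 = 2/1
1 + 1/(2/1) = 1 + 1/2 = 3/2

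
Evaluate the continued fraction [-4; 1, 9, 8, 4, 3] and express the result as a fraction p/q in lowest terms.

Start with 3.
4 + 1/(3/1) = 4 + 1/3 = 13/3
8 + 1/(13/3) = 8 + 3/13 = 107/13
9 + 1/(107/13) = 9 + 13/107 = 976/107
1 + 1/(976/107) = 1 + 107/976 = 1083/976
-4 + 1/(1083/976) = -4 + 976/1083 = -3356/1083

-3356/1083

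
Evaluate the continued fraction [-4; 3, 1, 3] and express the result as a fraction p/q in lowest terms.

-56/15

a_0 = -4: -4/1
a_1 = 3: -11/3
a_2 = 1: -15/4
a_3 = 3: -56/15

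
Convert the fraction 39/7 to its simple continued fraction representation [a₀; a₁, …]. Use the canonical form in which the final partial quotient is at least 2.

39 ÷ 7 → quotient 5, remainder 4
7 ÷ 4 → quotient 1, remainder 3
4 ÷ 3 → quotient 1, remainder 1
3 ÷ 1 → quotient 3, remainder 0

[5; 1, 1, 3]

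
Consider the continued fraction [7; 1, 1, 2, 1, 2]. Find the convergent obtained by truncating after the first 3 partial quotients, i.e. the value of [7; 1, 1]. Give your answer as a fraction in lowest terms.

15/2

Use the convergent recurrence hₖ = aₖ·hₖ₋₁ + hₖ₋₂ (and likewise for the denominators kₖ):
a_0 = 7: 7/1
a_1 = 1: 8/1
a_2 = 1: 15/2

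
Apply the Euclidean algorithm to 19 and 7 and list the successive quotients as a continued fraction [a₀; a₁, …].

⌊19/7⌋ = 2, remainder 5
⌊7/5⌋ = 1, remainder 2
⌊5/2⌋ = 2, remainder 1
⌊2/1⌋ = 2, remainder 0

[2; 1, 2, 2]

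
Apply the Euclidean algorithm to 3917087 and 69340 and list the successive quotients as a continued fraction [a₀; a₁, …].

[56; 2, 27, 3, 13, 15, 2]

Apply division with remainder until the remainder is 0:
3917087 ÷ 69340 → quotient 56, remainder 34047
69340 ÷ 34047 → quotient 2, remainder 1246
34047 ÷ 1246 → quotient 27, remainder 405
1246 ÷ 405 → quotient 3, remainder 31
405 ÷ 31 → quotient 13, remainder 2
31 ÷ 2 → quotient 15, remainder 1
2 ÷ 1 → quotient 2, remainder 0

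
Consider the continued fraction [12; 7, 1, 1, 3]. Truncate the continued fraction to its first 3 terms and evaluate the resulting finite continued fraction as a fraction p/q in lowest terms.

Compute successive convergents:
a_0 = 12: 12/1
a_1 = 7: 85/7
a_2 = 1: 97/8

97/8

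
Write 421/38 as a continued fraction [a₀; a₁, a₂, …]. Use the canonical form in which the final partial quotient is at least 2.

[11; 12, 1, 2]

421 = 11·38 + 3, so a_0 = 11
38 = 12·3 + 2, so a_1 = 12
3 = 1·2 + 1, so a_2 = 1
2 = 2·1 + 0, so a_3 = 2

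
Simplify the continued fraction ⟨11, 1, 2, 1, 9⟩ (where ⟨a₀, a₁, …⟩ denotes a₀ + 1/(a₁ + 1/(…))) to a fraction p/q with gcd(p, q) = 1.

458/39

Start with 9.
1 + 1/(9/1) = 1 + 1/9 = 10/9
2 + 1/(10/9) = 2 + 9/10 = 29/10
1 + 1/(29/10) = 1 + 10/29 = 39/29
11 + 1/(39/29) = 11 + 29/39 = 458/39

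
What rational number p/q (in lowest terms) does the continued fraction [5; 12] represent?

Build up convergents one term at a time:
a_0 = 5: 5/1
a_1 = 12: 61/12

61/12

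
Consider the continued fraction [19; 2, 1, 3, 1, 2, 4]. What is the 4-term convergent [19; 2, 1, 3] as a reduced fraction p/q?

213/11

Build up convergents one term at a time:
a_0 = 19: 19/1
a_1 = 2: 39/2
a_2 = 1: 58/3
a_3 = 3: 213/11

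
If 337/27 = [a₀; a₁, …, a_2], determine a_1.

337 ÷ 27 → quotient 12, remainder 13
27 ÷ 13 → quotient 2, remainder 1

2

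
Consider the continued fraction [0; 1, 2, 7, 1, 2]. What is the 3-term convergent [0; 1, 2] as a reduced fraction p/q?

Start with 2.
1 + 1/(2/1) = 1 + 1/2 = 3/2
0 + 1/(3/2) = 0 + 2/3 = 2/3

2/3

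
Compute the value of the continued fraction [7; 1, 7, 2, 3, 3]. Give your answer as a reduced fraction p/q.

a_0 = 7: 7/1
a_1 = 1: 8/1
a_2 = 7: 63/8
a_3 = 2: 134/17
a_4 = 3: 465/59
a_5 = 3: 1529/194

1529/194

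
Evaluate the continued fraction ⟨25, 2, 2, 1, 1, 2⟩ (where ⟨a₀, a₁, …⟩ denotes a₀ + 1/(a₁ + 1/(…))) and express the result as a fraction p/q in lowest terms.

788/31

Starting at the tail and folding back:
Start with 2.
1 + 1/(2/1) = 1 + 1/2 = 3/2
1 + 1/(3/2) = 1 + 2/3 = 5/3
2 + 1/(5/3) = 2 + 3/5 = 13/5
2 + 1/(13/5) = 2 + 5/13 = 31/13
25 + 1/(31/13) = 25 + 13/31 = 788/31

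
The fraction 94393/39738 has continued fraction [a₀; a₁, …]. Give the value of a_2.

1

Repeatedly divide and take the remainder:
⌊94393/39738⌋ = 2, remainder 14917
⌊39738/14917⌋ = 2, remainder 9904
⌊14917/9904⌋ = 1, remainder 5013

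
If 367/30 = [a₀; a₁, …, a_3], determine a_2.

Repeatedly divide and take the remainder:
367 = 12·30 + 7, so a_0 = 12
30 = 4·7 + 2, so a_1 = 4
7 = 3·2 + 1, so a_2 = 3

3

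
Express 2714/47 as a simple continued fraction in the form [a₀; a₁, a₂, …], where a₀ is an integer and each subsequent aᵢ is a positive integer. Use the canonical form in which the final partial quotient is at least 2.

[57; 1, 2, 1, 11]

Apply division with remainder until the remainder is 0:
⌊2714/47⌋ = 57, remainder 35
⌊47/35⌋ = 1, remainder 12
⌊35/12⌋ = 2, remainder 11
⌊12/11⌋ = 1, remainder 1
⌊11/1⌋ = 11, remainder 0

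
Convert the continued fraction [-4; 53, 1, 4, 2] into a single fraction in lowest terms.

-2357/592

a_0 = -4: -4/1
a_1 = 53: -211/53
a_2 = 1: -215/54
a_3 = 4: -1071/269
a_4 = 2: -2357/592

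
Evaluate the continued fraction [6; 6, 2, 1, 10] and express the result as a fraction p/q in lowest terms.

a_0 = 6: 6/1
a_1 = 6: 37/6
a_2 = 2: 80/13
a_3 = 1: 117/19
a_4 = 10: 1250/203

1250/203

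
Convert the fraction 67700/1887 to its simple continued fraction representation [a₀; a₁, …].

⌊67700/1887⌋ = 35, remainder 1655
⌊1887/1655⌋ = 1, remainder 232
⌊1655/232⌋ = 7, remainder 31
⌊232/31⌋ = 7, remainder 15
⌊31/15⌋ = 2, remainder 1
⌊15/1⌋ = 15, remainder 0

[35; 1, 7, 7, 2, 15]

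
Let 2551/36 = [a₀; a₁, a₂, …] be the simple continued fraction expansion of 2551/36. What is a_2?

6

2551 ÷ 36 → quotient 70, remainder 31
36 ÷ 31 → quotient 1, remainder 5
31 ÷ 5 → quotient 6, remainder 1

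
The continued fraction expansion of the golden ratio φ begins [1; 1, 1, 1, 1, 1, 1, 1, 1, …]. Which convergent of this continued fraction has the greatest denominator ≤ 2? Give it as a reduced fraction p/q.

3/2

List convergents until the denominator exceeds the bound:
a_0 = 1: 1/1  (≤ bound)
a_1 = 1: 2/1  (≤ bound)
a_2 = 1: 3/2  (≤ bound)
a_3 = 1: 5/3  (> 2, stop)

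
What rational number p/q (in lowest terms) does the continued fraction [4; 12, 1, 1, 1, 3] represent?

567/139

a_0 = 4: 4/1
a_1 = 12: 49/12
a_2 = 1: 53/13
a_3 = 1: 102/25
a_4 = 1: 155/38
a_5 = 3: 567/139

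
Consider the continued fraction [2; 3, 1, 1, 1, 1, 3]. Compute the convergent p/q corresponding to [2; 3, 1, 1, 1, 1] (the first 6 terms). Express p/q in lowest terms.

41/18

Build up convergents one term at a time:
a_0 = 2: 2/1
a_1 = 3: 7/3
a_2 = 1: 9/4
a_3 = 1: 16/7
a_4 = 1: 25/11
a_5 = 1: 41/18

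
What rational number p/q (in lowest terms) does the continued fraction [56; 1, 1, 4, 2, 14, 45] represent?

a_0 = 56: 56/1
a_1 = 1: 57/1
a_2 = 1: 113/2
a_3 = 4: 509/9
a_4 = 2: 1131/20
a_5 = 14: 16343/289
a_6 = 45: 736566/13025

736566/13025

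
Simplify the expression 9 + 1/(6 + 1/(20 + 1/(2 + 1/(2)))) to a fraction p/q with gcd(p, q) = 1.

5655/617

Collapse the nested fraction from the inside out:
Start with 2.
2 + 1/(2/1) = 2 + 1/2 = 5/2
20 + 1/(5/2) = 20 + 2/5 = 102/5
6 + 1/(102/5) = 6 + 5/102 = 617/102
9 + 1/(617/102) = 9 + 102/617 = 5655/617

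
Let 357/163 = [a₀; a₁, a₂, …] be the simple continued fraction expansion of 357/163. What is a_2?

3

Run the Euclidean algorithm, recording each quotient:
357 ÷ 163 → quotient 2, remainder 31
163 ÷ 31 → quotient 5, remainder 8
31 ÷ 8 → quotient 3, remainder 7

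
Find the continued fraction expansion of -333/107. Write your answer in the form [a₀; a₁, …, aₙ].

[-4; 1, 7, 1, 11]

Run the Euclidean algorithm, recording each quotient:
-333 ÷ 107 → quotient -4, remainder 95
107 ÷ 95 → quotient 1, remainder 12
95 ÷ 12 → quotient 7, remainder 11
12 ÷ 11 → quotient 1, remainder 1
11 ÷ 1 → quotient 11, remainder 0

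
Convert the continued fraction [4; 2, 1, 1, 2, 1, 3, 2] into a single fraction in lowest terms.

667/152

Use the convergent recurrence hₖ = aₖ·hₖ₋₁ + hₖ₋₂ (and likewise for the denominators kₖ):
a_0 = 4: 4/1
a_1 = 2: 9/2
a_2 = 1: 13/3
a_3 = 1: 22/5
a_4 = 2: 57/13
a_5 = 1: 79/18
a_6 = 3: 294/67
a_7 = 2: 667/152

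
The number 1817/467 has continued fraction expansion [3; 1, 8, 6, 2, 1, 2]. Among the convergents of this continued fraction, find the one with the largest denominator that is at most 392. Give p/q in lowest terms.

677/174

a_0 = 3: 3/1  (≤ bound)
a_1 = 1: 4/1  (≤ bound)
a_2 = 8: 35/9  (≤ bound)
a_3 = 6: 214/55  (≤ bound)
a_4 = 2: 463/119  (≤ bound)
a_5 = 1: 677/174  (≤ bound)
a_6 = 2: 1817/467  (> 392, stop)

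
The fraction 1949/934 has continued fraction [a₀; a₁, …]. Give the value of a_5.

Run the Euclidean algorithm, recording each quotient:
1949 ÷ 934 → quotient 2, remainder 81
934 ÷ 81 → quotient 11, remainder 43
81 ÷ 43 → quotient 1, remainder 38
43 ÷ 38 → quotient 1, remainder 5
38 ÷ 5 → quotient 7, remainder 3
5 ÷ 3 → quotient 1, remainder 2

1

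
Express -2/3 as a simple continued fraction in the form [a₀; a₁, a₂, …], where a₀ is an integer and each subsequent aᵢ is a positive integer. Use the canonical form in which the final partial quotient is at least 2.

[-1; 3]

⌊-2/3⌋ = -1, remainder 1
⌊3/1⌋ = 3, remainder 0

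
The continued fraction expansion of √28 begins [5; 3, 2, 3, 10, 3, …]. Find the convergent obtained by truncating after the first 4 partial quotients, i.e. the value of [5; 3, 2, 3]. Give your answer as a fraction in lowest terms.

127/24

a_0 = 5: 5/1
a_1 = 3: 16/3
a_2 = 2: 37/7
a_3 = 3: 127/24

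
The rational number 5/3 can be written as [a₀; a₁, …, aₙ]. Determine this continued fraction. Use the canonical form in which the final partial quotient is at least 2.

[1; 1, 2]

Apply division with remainder until the remainder is 0:
⌊5/3⌋ = 1, remainder 2
⌊3/2⌋ = 1, remainder 1
⌊2/1⌋ = 2, remainder 0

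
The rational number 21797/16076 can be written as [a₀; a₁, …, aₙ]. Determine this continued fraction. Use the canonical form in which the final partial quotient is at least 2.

Apply division with remainder until the remainder is 0:
21797 = 1·16076 + 5721, so a_0 = 1
16076 = 2·5721 + 4634, so a_1 = 2
5721 = 1·4634 + 1087, so a_2 = 1
4634 = 4·1087 + 286, so a_3 = 4
1087 = 3·286 + 229, so a_4 = 3
286 = 1·229 + 57, so a_5 = 1
229 = 4·57 + 1, so a_6 = 4
57 = 57·1 + 0, so a_7 = 57

[1; 2, 1, 4, 3, 1, 4, 57]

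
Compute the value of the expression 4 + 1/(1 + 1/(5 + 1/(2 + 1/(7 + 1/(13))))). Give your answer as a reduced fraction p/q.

6173/1274

a_0 = 4: 4/1
a_1 = 1: 5/1
a_2 = 5: 29/6
a_3 = 2: 63/13
a_4 = 7: 470/97
a_5 = 13: 6173/1274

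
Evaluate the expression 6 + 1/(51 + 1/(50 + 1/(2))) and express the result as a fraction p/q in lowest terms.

31019/5153

a_0 = 6: 6/1
a_1 = 51: 307/51
a_2 = 50: 15356/2551
a_3 = 2: 31019/5153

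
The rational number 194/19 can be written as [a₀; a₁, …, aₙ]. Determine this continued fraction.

[10; 4, 1, 3]

Run the Euclidean algorithm, recording each quotient:
194 ÷ 19 → quotient 10, remainder 4
19 ÷ 4 → quotient 4, remainder 3
4 ÷ 3 → quotient 1, remainder 1
3 ÷ 1 → quotient 3, remainder 0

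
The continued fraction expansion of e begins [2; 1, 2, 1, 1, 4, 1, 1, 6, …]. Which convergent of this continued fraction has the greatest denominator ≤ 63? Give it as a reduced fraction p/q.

106/39

List convergents until the denominator exceeds the bound:
a_0 = 2: 2/1  (≤ bound)
a_1 = 1: 3/1  (≤ bound)
a_2 = 2: 8/3  (≤ bound)
a_3 = 1: 11/4  (≤ bound)
a_4 = 1: 19/7  (≤ bound)
a_5 = 4: 87/32  (≤ bound)
a_6 = 1: 106/39  (≤ bound)
a_7 = 1: 193/71  (> 63, stop)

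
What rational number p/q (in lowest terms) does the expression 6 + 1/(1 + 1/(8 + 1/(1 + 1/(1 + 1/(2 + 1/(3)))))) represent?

1124/163

Build up convergents one term at a time:
a_0 = 6: 6/1
a_1 = 1: 7/1
a_2 = 8: 62/9
a_3 = 1: 69/10
a_4 = 1: 131/19
a_5 = 2: 331/48
a_6 = 3: 1124/163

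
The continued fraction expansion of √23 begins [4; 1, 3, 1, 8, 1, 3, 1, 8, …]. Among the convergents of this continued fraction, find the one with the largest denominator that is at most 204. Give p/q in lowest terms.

a_0 = 4: 4/1  (≤ bound)
a_1 = 1: 5/1  (≤ bound)
a_2 = 3: 19/4  (≤ bound)
a_3 = 1: 24/5  (≤ bound)
a_4 = 8: 211/44  (≤ bound)
a_5 = 1: 235/49  (≤ bound)
a_6 = 3: 916/191  (≤ bound)
a_7 = 1: 1151/240  (> 204, stop)

916/191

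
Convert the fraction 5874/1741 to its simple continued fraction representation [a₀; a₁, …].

Apply division with remainder until the remainder is 0:
5874 ÷ 1741 → quotient 3, remainder 651
1741 ÷ 651 → quotient 2, remainder 439
651 ÷ 439 → quotient 1, remainder 212
439 ÷ 212 → quotient 2, remainder 15
212 ÷ 15 → quotient 14, remainder 2
15 ÷ 2 → quotient 7, remainder 1
2 ÷ 1 → quotient 2, remainder 0

[3; 2, 1, 2, 14, 7, 2]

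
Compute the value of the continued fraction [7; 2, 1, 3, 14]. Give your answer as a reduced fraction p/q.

1156/157

Start with 14.
3 + 1/(14/1) = 3 + 1/14 = 43/14
1 + 1/(43/14) = 1 + 14/43 = 57/43
2 + 1/(57/43) = 2 + 43/57 = 157/57
7 + 1/(157/57) = 7 + 57/157 = 1156/157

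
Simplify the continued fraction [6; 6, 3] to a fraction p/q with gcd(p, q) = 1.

117/19

a_0 = 6: 6/1
a_1 = 6: 37/6
a_2 = 3: 117/19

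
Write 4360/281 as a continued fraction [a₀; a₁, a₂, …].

[15; 1, 1, 15, 9]

4360 ÷ 281 → quotient 15, remainder 145
281 ÷ 145 → quotient 1, remainder 136
145 ÷ 136 → quotient 1, remainder 9
136 ÷ 9 → quotient 15, remainder 1
9 ÷ 1 → quotient 9, remainder 0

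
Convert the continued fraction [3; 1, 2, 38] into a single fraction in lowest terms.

422/115

Start with 38.
2 + 1/(38/1) = 2 + 1/38 = 77/38
1 + 1/(77/38) = 1 + 38/77 = 115/77
3 + 1/(115/77) = 3 + 77/115 = 422/115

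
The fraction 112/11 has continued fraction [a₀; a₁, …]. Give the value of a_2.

2

112 ÷ 11 → quotient 10, remainder 2
11 ÷ 2 → quotient 5, remainder 1
2 ÷ 1 → quotient 2, remainder 0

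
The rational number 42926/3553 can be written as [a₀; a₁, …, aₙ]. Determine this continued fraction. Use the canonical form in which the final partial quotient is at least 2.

[12; 12, 3, 1, 35, 2]

⌊42926/3553⌋ = 12, remainder 290
⌊3553/290⌋ = 12, remainder 73
⌊290/73⌋ = 3, remainder 71
⌊73/71⌋ = 1, remainder 2
⌊71/2⌋ = 35, remainder 1
⌊2/1⌋ = 2, remainder 0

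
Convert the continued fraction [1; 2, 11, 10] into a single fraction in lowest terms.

Start with 10.
11 + 1/(10/1) = 11 + 1/10 = 111/10
2 + 1/(111/10) = 2 + 10/111 = 232/111
1 + 1/(232/111) = 1 + 111/232 = 343/232

343/232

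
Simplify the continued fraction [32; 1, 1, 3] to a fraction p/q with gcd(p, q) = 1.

228/7

Work from the innermost term outward:
Start with 3.
1 + 1/(3/1) = 1 + 1/3 = 4/3
1 + 1/(4/3) = 1 + 3/4 = 7/4
32 + 1/(7/4) = 32 + 4/7 = 228/7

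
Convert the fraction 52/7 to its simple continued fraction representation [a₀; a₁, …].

[7; 2, 3]

52 = 7·7 + 3, so a_0 = 7
7 = 2·3 + 1, so a_1 = 2
3 = 3·1 + 0, so a_2 = 3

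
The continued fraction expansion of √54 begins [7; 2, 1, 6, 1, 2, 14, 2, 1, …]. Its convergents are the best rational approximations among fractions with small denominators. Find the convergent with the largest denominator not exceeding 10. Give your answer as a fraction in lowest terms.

a_0 = 7: 7/1  (≤ bound)
a_1 = 2: 15/2  (≤ bound)
a_2 = 1: 22/3  (≤ bound)
a_3 = 6: 147/20  (> 10, stop)

22/3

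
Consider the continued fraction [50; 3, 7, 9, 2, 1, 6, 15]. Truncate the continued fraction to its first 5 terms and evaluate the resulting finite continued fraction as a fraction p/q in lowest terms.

Use the convergent recurrence hₖ = aₖ·hₖ₋₁ + hₖ₋₂ (and likewise for the denominators kₖ):
a_0 = 50: 50/1
a_1 = 3: 151/3
a_2 = 7: 1107/22
a_3 = 9: 10114/201
a_4 = 2: 21335/424

21335/424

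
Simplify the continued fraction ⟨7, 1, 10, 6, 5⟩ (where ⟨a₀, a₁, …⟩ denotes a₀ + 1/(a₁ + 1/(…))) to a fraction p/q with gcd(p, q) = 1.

2737/346

Start with 5.
6 + 1/(5/1) = 6 + 1/5 = 31/5
10 + 1/(31/5) = 10 + 5/31 = 315/31
1 + 1/(315/31) = 1 + 31/315 = 346/315
7 + 1/(346/315) = 7 + 315/346 = 2737/346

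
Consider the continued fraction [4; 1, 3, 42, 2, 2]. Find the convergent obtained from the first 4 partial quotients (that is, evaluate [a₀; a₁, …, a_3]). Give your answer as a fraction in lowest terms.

803/169

a_0 = 4: 4/1
a_1 = 1: 5/1
a_2 = 3: 19/4
a_3 = 42: 803/169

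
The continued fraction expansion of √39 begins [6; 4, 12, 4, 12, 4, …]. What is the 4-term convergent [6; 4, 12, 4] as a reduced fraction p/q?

Start with 4.
12 + 1/(4/1) = 12 + 1/4 = 49/4
4 + 1/(49/4) = 4 + 4/49 = 200/49
6 + 1/(200/49) = 6 + 49/200 = 1249/200

1249/200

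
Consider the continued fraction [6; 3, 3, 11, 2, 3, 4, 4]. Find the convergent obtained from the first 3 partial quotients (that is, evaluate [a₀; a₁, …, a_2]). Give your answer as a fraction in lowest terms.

63/10

Start with 3.
3 + 1/(3/1) = 3 + 1/3 = 10/3
6 + 1/(10/3) = 6 + 3/10 = 63/10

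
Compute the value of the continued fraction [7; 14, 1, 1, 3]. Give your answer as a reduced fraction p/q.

Build up convergents one term at a time:
a_0 = 7: 7/1
a_1 = 14: 99/14
a_2 = 1: 106/15
a_3 = 1: 205/29
a_4 = 3: 721/102

721/102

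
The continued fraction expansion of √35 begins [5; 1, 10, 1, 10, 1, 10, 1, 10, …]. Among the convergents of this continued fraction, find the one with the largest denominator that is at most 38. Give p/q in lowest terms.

71/12

a_0 = 5: 5/1  (≤ bound)
a_1 = 1: 6/1  (≤ bound)
a_2 = 10: 65/11  (≤ bound)
a_3 = 1: 71/12  (≤ bound)
a_4 = 10: 775/131  (> 38, stop)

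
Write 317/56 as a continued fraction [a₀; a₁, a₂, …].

Apply division with remainder until the remainder is 0:
⌊317/56⌋ = 5, remainder 37
⌊56/37⌋ = 1, remainder 19
⌊37/19⌋ = 1, remainder 18
⌊19/18⌋ = 1, remainder 1
⌊18/1⌋ = 18, remainder 0

[5; 1, 1, 1, 18]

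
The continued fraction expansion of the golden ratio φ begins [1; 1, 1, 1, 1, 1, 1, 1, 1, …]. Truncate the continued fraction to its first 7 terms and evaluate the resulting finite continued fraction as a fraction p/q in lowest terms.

Start with 1.
1 + 1/(1/1) = 1 + 1/1 = 2/1
1 + 1/(2/1) = 1 + 1/2 = 3/2
1 + 1/(3/2) = 1 + 2/3 = 5/3
1 + 1/(5/3) = 1 + 3/5 = 8/5
1 + 1/(8/5) = 1 + 5/8 = 13/8
1 + 1/(13/8) = 1 + 8/13 = 21/13

21/13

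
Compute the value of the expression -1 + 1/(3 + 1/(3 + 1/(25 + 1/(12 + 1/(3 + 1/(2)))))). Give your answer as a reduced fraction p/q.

Start with 2.
3 + 1/(2/1) = 3 + 1/2 = 7/2
12 + 1/(7/2) = 12 + 2/7 = 86/7
25 + 1/(86/7) = 25 + 7/86 = 2157/86
3 + 1/(2157/86) = 3 + 86/2157 = 6557/2157
3 + 1/(6557/2157) = 3 + 2157/6557 = 21828/6557
-1 + 1/(21828/6557) = -1 + 6557/21828 = -15271/21828

-15271/21828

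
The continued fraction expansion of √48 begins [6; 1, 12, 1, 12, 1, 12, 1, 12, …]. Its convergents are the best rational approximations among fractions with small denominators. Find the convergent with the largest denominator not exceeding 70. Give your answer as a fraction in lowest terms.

List convergents until the denominator exceeds the bound:
a_0 = 6: 6/1  (≤ bound)
a_1 = 1: 7/1  (≤ bound)
a_2 = 12: 90/13  (≤ bound)
a_3 = 1: 97/14  (≤ bound)
a_4 = 12: 1254/181  (> 70, stop)

97/14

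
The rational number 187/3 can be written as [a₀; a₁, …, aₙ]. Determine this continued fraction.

[62; 3]

Run the Euclidean algorithm, recording each quotient:
187 = 62·3 + 1, so a_0 = 62
3 = 3·1 + 0, so a_1 = 3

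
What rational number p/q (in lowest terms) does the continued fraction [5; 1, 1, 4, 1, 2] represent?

172/31

Collapse the nested fraction from the inside out:
Start with 2.
1 + 1/(2/1) = 1 + 1/2 = 3/2
4 + 1/(3/2) = 4 + 2/3 = 14/3
1 + 1/(14/3) = 1 + 3/14 = 17/14
1 + 1/(17/14) = 1 + 14/17 = 31/17
5 + 1/(31/17) = 5 + 17/31 = 172/31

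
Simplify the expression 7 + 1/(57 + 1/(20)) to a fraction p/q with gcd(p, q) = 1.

8007/1141

Build up convergents one term at a time:
a_0 = 7: 7/1
a_1 = 57: 400/57
a_2 = 20: 8007/1141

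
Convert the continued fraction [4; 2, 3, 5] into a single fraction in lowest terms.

164/37

Start with 5.
3 + 1/(5/1) = 3 + 1/5 = 16/5
2 + 1/(16/5) = 2 + 5/16 = 37/16
4 + 1/(37/16) = 4 + 16/37 = 164/37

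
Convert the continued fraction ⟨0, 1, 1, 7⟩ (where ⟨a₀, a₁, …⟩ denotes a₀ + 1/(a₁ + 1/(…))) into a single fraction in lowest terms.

8/15

Collapse the nested fraction from the inside out:
Start with 7.
1 + 1/(7/1) = 1 + 1/7 = 8/7
1 + 1/(8/7) = 1 + 7/8 = 15/8
0 + 1/(15/8) = 0 + 8/15 = 8/15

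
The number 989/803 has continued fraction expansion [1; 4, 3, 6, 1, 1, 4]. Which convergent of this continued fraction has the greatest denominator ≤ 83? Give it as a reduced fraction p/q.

a_0 = 1: 1/1  (≤ bound)
a_1 = 4: 5/4  (≤ bound)
a_2 = 3: 16/13  (≤ bound)
a_3 = 6: 101/82  (≤ bound)
a_4 = 1: 117/95  (> 83, stop)

101/82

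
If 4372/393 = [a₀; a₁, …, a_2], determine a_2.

⌊4372/393⌋ = 11, remainder 49
⌊393/49⌋ = 8, remainder 1
⌊49/1⌋ = 49, remainder 0

49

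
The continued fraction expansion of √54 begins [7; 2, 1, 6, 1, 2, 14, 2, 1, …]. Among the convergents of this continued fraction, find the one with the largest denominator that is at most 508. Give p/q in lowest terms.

a_0 = 7: 7/1  (≤ bound)
a_1 = 2: 15/2  (≤ bound)
a_2 = 1: 22/3  (≤ bound)
a_3 = 6: 147/20  (≤ bound)
a_4 = 1: 169/23  (≤ bound)
a_5 = 2: 485/66  (≤ bound)
a_6 = 14: 6959/947  (> 508, stop)

485/66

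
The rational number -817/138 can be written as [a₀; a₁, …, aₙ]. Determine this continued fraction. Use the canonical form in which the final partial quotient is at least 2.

-817 ÷ 138 → quotient -6, remainder 11
138 ÷ 11 → quotient 12, remainder 6
11 ÷ 6 → quotient 1, remainder 5
6 ÷ 5 → quotient 1, remainder 1
5 ÷ 1 → quotient 5, remainder 0

[-6; 12, 1, 1, 5]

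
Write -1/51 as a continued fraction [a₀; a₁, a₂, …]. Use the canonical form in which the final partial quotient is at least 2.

[-1; 1, 50]

-1 ÷ 51 → quotient -1, remainder 50
51 ÷ 50 → quotient 1, remainder 1
50 ÷ 1 → quotient 50, remainder 0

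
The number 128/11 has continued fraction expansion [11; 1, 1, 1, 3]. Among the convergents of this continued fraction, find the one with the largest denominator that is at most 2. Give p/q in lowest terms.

23/2

a_0 = 11: 11/1  (≤ bound)
a_1 = 1: 12/1  (≤ bound)
a_2 = 1: 23/2  (≤ bound)
a_3 = 1: 35/3  (> 2, stop)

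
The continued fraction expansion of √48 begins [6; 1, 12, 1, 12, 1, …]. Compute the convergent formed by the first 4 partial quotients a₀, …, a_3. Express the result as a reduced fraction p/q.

a_0 = 6: 6/1
a_1 = 1: 7/1
a_2 = 12: 90/13
a_3 = 1: 97/14

97/14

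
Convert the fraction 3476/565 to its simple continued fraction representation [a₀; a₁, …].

3476 = 6·565 + 86, so a_0 = 6
565 = 6·86 + 49, so a_1 = 6
86 = 1·49 + 37, so a_2 = 1
49 = 1·37 + 12, so a_3 = 1
37 = 3·12 + 1, so a_4 = 3
12 = 12·1 + 0, so a_5 = 12

[6; 6, 1, 1, 3, 12]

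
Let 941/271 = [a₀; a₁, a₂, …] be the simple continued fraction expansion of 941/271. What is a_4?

1

941 ÷ 271 → quotient 3, remainder 128
271 ÷ 128 → quotient 2, remainder 15
128 ÷ 15 → quotient 8, remainder 8
15 ÷ 8 → quotient 1, remainder 7
8 ÷ 7 → quotient 1, remainder 1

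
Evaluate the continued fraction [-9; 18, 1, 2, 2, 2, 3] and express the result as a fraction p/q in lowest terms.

Build up convergents one term at a time:
a_0 = -9: -9/1
a_1 = 18: -161/18
a_2 = 1: -170/19
a_3 = 2: -501/56
a_4 = 2: -1172/131
a_5 = 2: -2845/318
a_6 = 3: -9707/1085

-9707/1085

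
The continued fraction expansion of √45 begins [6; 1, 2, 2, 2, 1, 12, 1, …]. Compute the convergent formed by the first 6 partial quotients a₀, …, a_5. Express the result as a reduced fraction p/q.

Start with 1.
2 + 1/(1/1) = 2 + 1/1 = 3/1
2 + 1/(3/1) = 2 + 1/3 = 7/3
2 + 1/(7/3) = 2 + 3/7 = 17/7
1 + 1/(17/7) = 1 + 7/17 = 24/17
6 + 1/(24/17) = 6 + 17/24 = 161/24

161/24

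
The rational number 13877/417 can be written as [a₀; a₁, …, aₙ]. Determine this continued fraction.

⌊13877/417⌋ = 33, remainder 116
⌊417/116⌋ = 3, remainder 69
⌊116/69⌋ = 1, remainder 47
⌊69/47⌋ = 1, remainder 22
⌊47/22⌋ = 2, remainder 3
⌊22/3⌋ = 7, remainder 1
⌊3/1⌋ = 3, remainder 0

[33; 3, 1, 1, 2, 7, 3]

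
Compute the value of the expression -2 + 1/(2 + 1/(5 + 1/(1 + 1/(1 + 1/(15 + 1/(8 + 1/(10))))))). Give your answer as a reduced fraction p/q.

-46945/30453

a_0 = -2: -2/1
a_1 = 2: -3/2
a_2 = 5: -17/11
a_3 = 1: -20/13
a_4 = 1: -37/24
a_5 = 15: -575/373
a_6 = 8: -4637/3008
a_7 = 10: -46945/30453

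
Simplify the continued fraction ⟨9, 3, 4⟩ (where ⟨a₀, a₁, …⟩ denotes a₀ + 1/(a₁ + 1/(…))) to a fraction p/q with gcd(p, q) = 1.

121/13

Start with 4.
3 + 1/(4/1) = 3 + 1/4 = 13/4
9 + 1/(13/4) = 9 + 4/13 = 121/13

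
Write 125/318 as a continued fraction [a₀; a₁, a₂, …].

⌊125/318⌋ = 0, remainder 125
⌊318/125⌋ = 2, remainder 68
⌊125/68⌋ = 1, remainder 57
⌊68/57⌋ = 1, remainder 11
⌊57/11⌋ = 5, remainder 2
⌊11/2⌋ = 5, remainder 1
⌊2/1⌋ = 2, remainder 0

[0; 2, 1, 1, 5, 5, 2]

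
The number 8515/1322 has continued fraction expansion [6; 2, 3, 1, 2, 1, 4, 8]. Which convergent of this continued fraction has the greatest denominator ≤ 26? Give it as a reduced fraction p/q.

161/25

List convergents until the denominator exceeds the bound:
a_0 = 6: 6/1  (≤ bound)
a_1 = 2: 13/2  (≤ bound)
a_2 = 3: 45/7  (≤ bound)
a_3 = 1: 58/9  (≤ bound)
a_4 = 2: 161/25  (≤ bound)
a_5 = 1: 219/34  (> 26, stop)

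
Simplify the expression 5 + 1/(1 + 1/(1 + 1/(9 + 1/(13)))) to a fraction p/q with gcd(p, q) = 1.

Build up convergents one term at a time:
a_0 = 5: 5/1
a_1 = 1: 6/1
a_2 = 1: 11/2
a_3 = 9: 105/19
a_4 = 13: 1376/249

1376/249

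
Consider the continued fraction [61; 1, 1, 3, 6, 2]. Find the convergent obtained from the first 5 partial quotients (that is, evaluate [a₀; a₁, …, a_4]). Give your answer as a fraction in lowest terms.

2709/44

Start with 6.
3 + 1/(6/1) = 3 + 1/6 = 19/6
1 + 1/(19/6) = 1 + 6/19 = 25/19
1 + 1/(25/19) = 1 + 19/25 = 44/25
61 + 1/(44/25) = 61 + 25/44 = 2709/44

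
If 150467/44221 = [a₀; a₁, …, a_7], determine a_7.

150467 = 3·44221 + 17804, so a_0 = 3
44221 = 2·17804 + 8613, so a_1 = 2
17804 = 2·8613 + 578, so a_2 = 2
8613 = 14·578 + 521, so a_3 = 14
578 = 1·521 + 57, so a_4 = 1
521 = 9·57 + 8, so a_5 = 9
57 = 7·8 + 1, so a_6 = 7
8 = 8·1 + 0, so a_7 = 8

8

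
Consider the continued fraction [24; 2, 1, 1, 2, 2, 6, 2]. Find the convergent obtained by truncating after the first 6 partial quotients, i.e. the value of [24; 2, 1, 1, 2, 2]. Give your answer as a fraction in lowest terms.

a_0 = 24: 24/1
a_1 = 2: 49/2
a_2 = 1: 73/3
a_3 = 1: 122/5
a_4 = 2: 317/13
a_5 = 2: 756/31

756/31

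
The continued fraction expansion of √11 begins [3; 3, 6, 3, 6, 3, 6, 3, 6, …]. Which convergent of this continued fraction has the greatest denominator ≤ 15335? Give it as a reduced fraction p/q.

25077/7561

a_0 = 3: 3/1  (≤ bound)
a_1 = 3: 10/3  (≤ bound)
a_2 = 6: 63/19  (≤ bound)
a_3 = 3: 199/60  (≤ bound)
a_4 = 6: 1257/379  (≤ bound)
a_5 = 3: 3970/1197  (≤ bound)
a_6 = 6: 25077/7561  (≤ bound)
a_7 = 3: 79201/23880  (> 15335, stop)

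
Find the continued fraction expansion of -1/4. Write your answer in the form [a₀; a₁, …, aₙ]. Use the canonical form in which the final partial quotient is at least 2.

[-1; 1, 3]

Run the Euclidean algorithm, recording each quotient:
-1 ÷ 4 → quotient -1, remainder 3
4 ÷ 3 → quotient 1, remainder 1
3 ÷ 1 → quotient 3, remainder 0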